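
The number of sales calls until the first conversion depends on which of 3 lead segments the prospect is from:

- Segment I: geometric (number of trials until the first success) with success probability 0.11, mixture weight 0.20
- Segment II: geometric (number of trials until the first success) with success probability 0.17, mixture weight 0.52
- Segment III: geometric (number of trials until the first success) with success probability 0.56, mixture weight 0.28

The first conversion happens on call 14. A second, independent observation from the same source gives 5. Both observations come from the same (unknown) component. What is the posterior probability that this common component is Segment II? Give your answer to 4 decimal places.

Posterior ∝ prior × likelihood, so P(k | x) ∝ P(Z=k) f_k(x); normalise over all components.
Since both observations come from the same component, the likelihood for component k is f_k(x₁)·f_k(x₂).
  L_I = [0.0241804] × [0.0690165] = 0.00166884
  L_II = [0.0150822] × [0.0806791] = 0.00121682
  L_III = [1.2974e-05] × [0.0209893] = 2.72315e-07
Prior × likelihood for each component:
  P(Z=I)·L_I = 0.20 × 0.00166884 = 0.000333769
  P(Z=II)·L_II = 0.52 × 0.00121682 = 0.000632745
  P(Z=III)·L_III = 0.28 × 2.72315e-07 = 7.62482e-08
Denominator: 0.000333769 + 0.000632745 + 7.62482e-08 = 0.00096659
So the posterior for Segment II is 0.000632745 / 0.00096659 ≈ 0.6546.

0.6546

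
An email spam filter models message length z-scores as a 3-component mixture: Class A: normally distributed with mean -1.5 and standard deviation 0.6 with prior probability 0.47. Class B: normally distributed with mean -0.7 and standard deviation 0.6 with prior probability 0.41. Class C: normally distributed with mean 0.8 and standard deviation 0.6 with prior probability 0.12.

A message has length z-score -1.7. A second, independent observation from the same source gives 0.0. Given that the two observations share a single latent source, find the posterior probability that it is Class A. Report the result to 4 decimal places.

Apply Bayes' rule: the posterior for each component is proportional to its prior times its likelihood at x.
Since both observations come from the same component, the likelihood for component k is f_k(x₁)·f_k(x₂).
  L_A = [(1/(0.6·√(2π)))·exp(−(-1.7−-1.5)²/(2·0.6²)) = 0.664904·exp(-0.05556) = 0.628972] × [0.0292138] = 0.0183747
  L_B = [(1/(0.6·√(2π)))·exp(−(-1.7−-0.7)²/(2·0.6²)) = 0.664904·exp(-1.38889) = 0.165795] × [0.336664] = 0.0558174
  L_C = [(1/(0.6·√(2π)))·exp(−(-1.7−0.8)²/(2·0.6²)) = 0.664904·exp(-8.68056) = 0.000112938] × [0.27335] = 3.08717e-05
Weight by the priors:
  P(Z=A)·L_A = 0.47 × 0.0183747 = 0.0086361
  P(Z=B)·L_B = 0.41 × 0.0558174 = 0.0228851
  P(Z=C)·L_C = 0.12 × 3.08717e-05 = 3.70461e-06
Normaliser: 0.0086361 + 0.0228851 + 3.70461e-06 = 0.0315249
P(Class A | x) = 0.0086361 / 0.0315249 ≈ 0.2739

0.2739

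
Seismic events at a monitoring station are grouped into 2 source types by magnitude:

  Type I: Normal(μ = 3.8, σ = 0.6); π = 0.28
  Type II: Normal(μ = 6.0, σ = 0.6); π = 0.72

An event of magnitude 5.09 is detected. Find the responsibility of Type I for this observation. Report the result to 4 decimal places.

0.1086

By Bayes' theorem, P(k | x) = P(Z=k) f_k(x) / Σ_j P(Z=j) f_j(x).
Normal densities:
  L_I = 0.0659167
  L_II = 0.210504
Multiply by the mixture weights:
  P(Z=I)·L_I = 0.28 × 0.0659167 = 0.0184567
  P(Z=II)·L_II = 0.72 × 0.210504 = 0.151563
Denominator: 0.0184567 + 0.151563 = 0.170019
P(Type I | the observation) = 0.0184567 / 0.170019 ≈ 0.1086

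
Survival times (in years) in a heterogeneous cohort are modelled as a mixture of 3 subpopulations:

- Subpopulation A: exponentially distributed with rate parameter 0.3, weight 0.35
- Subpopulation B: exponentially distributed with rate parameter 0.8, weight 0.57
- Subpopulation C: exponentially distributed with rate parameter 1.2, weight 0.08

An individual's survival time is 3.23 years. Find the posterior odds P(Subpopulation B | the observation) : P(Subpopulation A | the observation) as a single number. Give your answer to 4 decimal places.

Posterior odds = (P(Z=i) f_i(x)) / (P(Z=j) f_j(x)); the normalising sum cancels.
Evaluate each component's likelihood at the observed value:
  L_A = 0.3·e^(−0.3·3.23) = 0.3·e^(−0.9690) = 0.113839
  L_B = 0.8·e^(−0.8·3.23) = 0.8·e^(−2.5840) = 0.0603772
  L_C = 1.2·e^(−1.2·3.23) = 1.2·e^(−3.8760) = 0.0248803
0.034415 / 0.0398435 ≈ 0.8638

0.8638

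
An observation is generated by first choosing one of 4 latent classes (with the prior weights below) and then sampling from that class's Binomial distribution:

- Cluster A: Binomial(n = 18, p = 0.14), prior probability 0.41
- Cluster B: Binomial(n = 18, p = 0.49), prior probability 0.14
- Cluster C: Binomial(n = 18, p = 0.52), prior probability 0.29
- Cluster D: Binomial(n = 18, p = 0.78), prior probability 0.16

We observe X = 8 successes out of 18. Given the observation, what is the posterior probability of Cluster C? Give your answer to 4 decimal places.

Posterior ∝ prior × likelihood, so P(k | x) ∝ P(Z=k) f_k(x); normalise over all components.
Binomial probabilities:
  p_A = C(18,8)·0.14^8·0.86^10 = 43758·1.47579e-07·0.221302 = 0.00142911
  p_B = C(18,8)·0.49^8·0.51^10 = 43758·0.00332329·0.00119042 = 0.173112
  p_C = C(18,8)·0.52^8·0.48^10 = 43758·0.00534597·0.000649251 = 0.151879
  p_D = C(18,8)·0.78^8·0.22^10 = 43758·0.137011·2.65599e-07 = 0.00159236
Weight by the priors:
  P(Z=A)·p_A = 0.41 × 0.00142911 = 0.000585936
  P(Z=B)·p_B = 0.14 × 0.173112 = 0.0242357
  P(Z=C)·p_C = 0.29 × 0.151879 = 0.0440448
  P(Z=D)·p_D = 0.16 × 0.00159236 = 0.000254778
Denominator: 0.000585936 + 0.0242357 + 0.0440448 + 0.000254778 = 0.0691212
Responsibility of Cluster C: 0.0440448 / 0.0691212 ≈ 0.6372

0.6372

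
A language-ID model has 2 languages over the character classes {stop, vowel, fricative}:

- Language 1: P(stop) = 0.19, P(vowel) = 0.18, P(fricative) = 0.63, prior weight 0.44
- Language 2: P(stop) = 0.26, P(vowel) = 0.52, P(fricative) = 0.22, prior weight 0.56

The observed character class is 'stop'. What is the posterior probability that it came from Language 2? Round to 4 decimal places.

0.6353

P(component k | x) = π_k·f_k(x) / marginal(x), where marginal(x) = Σ_j π_j·f_j(x).
Evaluate each component's likelihood at the observed value:
  L_1 = 0.19
  L_2 = 0.26
Prior × likelihood for each component:
  π_1·L_1 = 0.44 × 0.19 = 0.0836
  π_2·L_2 = 0.56 × 0.26 = 0.1456
Normaliser: 0.0836 + 0.1456 = 0.2292
Responsibility of Language 2: 0.1456 / 0.2292 ≈ 0.6353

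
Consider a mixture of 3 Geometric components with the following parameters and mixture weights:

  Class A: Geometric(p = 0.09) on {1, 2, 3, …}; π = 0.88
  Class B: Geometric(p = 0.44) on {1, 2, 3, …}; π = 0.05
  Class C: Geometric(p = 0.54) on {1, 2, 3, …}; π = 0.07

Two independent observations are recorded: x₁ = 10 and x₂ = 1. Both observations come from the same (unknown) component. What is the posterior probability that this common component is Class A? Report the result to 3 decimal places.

0.977

By Bayes' theorem, P(k | x) = P(Z=k) f_k(x) / Σ_j P(Z=j) f_j(x).
Since both observations come from the same component, the likelihood for component k is f_k(x₁)·f_k(x₂).
  f_A = [0.0385137] × [0.09] = 0.00346623
  f_B = [0.00238311] × [0.44] = 0.00104857
  f_C = [0.000497983] × [0.54] = 0.000268911
Unnormalised posteriors:
  P(Z=A)·f_A = 0.88 × 0.00346623 = 0.00305028
  P(Z=B)·f_B = 0.05 × 0.00104857 = 5.24285e-05
  P(Z=C)·f_C = 0.07 × 0.000268911 = 1.88237e-05
Evidence: 0.00305028 + 5.24285e-05 + 1.88237e-05 = 0.00312154
P(Class A | x₁,x₂) ≈ 0.977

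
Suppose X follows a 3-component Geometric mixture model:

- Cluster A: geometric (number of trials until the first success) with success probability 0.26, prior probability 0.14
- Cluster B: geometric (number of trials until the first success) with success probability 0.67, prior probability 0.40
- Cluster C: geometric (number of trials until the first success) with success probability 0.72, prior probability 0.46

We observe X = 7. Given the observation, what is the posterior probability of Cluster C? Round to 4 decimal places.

0.0246

The responsibility of component k is w_k f_k(x) divided by Σ_j w_j f_j(x).
Evaluate each component's likelihood at the observed value:
  L_A = 0.26·(1−0.26)^6 = 0.26·0.164206 = 0.0426937
  L_B = 0.67·(1−0.67)^6 = 0.67·0.00129147 = 0.000865284
  L_C = 0.72·(1−0.72)^6 = 0.72·0.00048189 = 0.000346961
Prior × likelihood for each component:
  w_A·L_A = 0.14 × 0.0426937 = 0.00597712
  w_B·L_B = 0.40 × 0.000865284 = 0.000346113
  w_C·L_C = 0.46 × 0.000346961 = 0.000159602
Evidence: 0.00597712 + 0.000346113 + 0.000159602 = 0.00648283
So the posterior for Cluster C is 0.000159602 / 0.00648283 ≈ 0.0246.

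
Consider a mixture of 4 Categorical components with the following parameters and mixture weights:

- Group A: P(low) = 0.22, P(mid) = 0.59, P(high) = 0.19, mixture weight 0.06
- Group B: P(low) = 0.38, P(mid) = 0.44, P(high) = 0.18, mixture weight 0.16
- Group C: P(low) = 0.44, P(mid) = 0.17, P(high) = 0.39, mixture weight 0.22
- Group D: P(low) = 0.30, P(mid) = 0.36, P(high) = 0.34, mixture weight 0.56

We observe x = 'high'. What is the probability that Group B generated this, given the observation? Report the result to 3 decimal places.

Apply Bayes' rule: the posterior for each component is proportional to its prior times its likelihood at x.
Evaluate each component's likelihood at the observed value:
  f_A = 0.19
  f_B = 0.18
  f_C = 0.39
  f_D = 0.34
Weight by the priors:
  P(Z=A)·f_A = 0.06 × 0.19 = 0.0114
  P(Z=B)·f_B = 0.16 × 0.18 = 0.0288
  P(Z=C)·f_C = 0.22 × 0.39 = 0.0858
  P(Z=D)·f_D = 0.56 × 0.34 = 0.1904
Denominator: 0.0114 + 0.0288 + 0.0858 + 0.1904 = 0.3164
Responsibility of Group B: 0.0288 / 0.3164 ≈ 0.091

0.091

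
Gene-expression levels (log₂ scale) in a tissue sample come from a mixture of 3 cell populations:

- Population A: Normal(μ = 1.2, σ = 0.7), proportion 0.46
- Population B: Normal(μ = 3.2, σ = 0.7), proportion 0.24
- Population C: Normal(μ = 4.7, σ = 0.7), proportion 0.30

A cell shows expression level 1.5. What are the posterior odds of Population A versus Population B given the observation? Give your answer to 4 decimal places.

Posterior odds = (π_i f_i(x)) / (π_j f_j(x)); the normalising sum cancels.
Evaluate each component's likelihood at the observed value:
  L_A = (1/(0.7·√(2π)))·exp(−(1.5−1.2)²/(2·0.7²)) = 0.569918·exp(-0.09184) = 0.51991
  L_B = (1/(0.7·√(2π)))·exp(−(1.5−3.2)²/(2·0.7²)) = 0.569918·exp(-2.94898) = 0.0298598
  L_C = (1/(0.7·√(2π)))·exp(−(1.5−4.7)²/(2·0.7²)) = 0.569918·exp(-10.44898) = 1.6515e-05
Posterior odds = (π_A·L_A) / (π_B·L_B) = (0.46·0.51991) / (0.24·0.0298598) = 0.239158 / 0.00716634 ≈ 33.3724

33.3724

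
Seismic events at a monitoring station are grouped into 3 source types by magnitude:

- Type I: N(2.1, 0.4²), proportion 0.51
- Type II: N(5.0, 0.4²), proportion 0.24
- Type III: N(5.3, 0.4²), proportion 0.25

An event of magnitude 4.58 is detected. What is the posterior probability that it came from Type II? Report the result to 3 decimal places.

0.737

The responsibility of component k is P(Z=k) f_k(x) divided by Σ_j P(Z=j) f_j(x).
Normal densities:
  f_I = (1/(0.4·√(2π)))·exp(−(4.58−2.1)²/(2·0.4²)) = 0.997356·exp(-19.22000) = 4.48446e-09
  f_II = (1/(0.4·√(2π)))·exp(−(4.58−5.0)²/(2·0.4²)) = 0.997356·exp(-0.55125) = 0.574705
  f_III = (1/(0.4·√(2π)))·exp(−(4.58−5.3)²/(2·0.4²)) = 0.997356·exp(-1.62000) = 0.197375
Weight by the priors:
  P(Z=I)·f_I = 0.51 × 4.48446e-09 = 2.28707e-09
  P(Z=II)·f_II = 0.24 × 0.574705 = 0.137929
  P(Z=III)·f_III = 0.25 × 0.197375 = 0.0493438
Marginal: 2.28707e-09 + 0.137929 + 0.0493438 = 0.187273
So the posterior for Type II is 0.137929 / 0.187273 ≈ 0.737.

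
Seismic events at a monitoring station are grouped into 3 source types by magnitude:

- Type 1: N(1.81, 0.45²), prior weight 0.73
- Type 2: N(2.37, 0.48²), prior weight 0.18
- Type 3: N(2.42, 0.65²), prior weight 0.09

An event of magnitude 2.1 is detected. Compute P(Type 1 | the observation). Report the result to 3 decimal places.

Posterior ∝ prior × likelihood, so P(k | x) ∝ P(Z=k) f_k(x); normalise over all components.
Evaluate each component's likelihood at the observed value:
  f_1 = 0.720302
  f_2 = 0.709516
  f_3 = 0.54371
Multiply by the mixture weights:
  P(Z=1)·f_1 = 0.73 × 0.720302 = 0.52582
  P(Z=2)·f_2 = 0.18 × 0.709516 = 0.127713
  P(Z=3)·f_3 = 0.09 × 0.54371 = 0.0489339
Evidence: 0.52582 + 0.127713 + 0.0489339 = 0.702467
P(Type 1 | x) ≈ 0.749

0.749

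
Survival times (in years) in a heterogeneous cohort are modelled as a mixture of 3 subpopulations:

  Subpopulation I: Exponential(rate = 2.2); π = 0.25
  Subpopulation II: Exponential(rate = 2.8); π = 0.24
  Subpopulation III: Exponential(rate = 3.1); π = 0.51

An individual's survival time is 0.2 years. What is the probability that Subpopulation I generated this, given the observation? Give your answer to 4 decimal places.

By Bayes' theorem, P(k | x) = π_k f_k(x) / Σ_j π_j f_j(x).
Evaluate each component's likelihood at the observed value:
  L_I = 2.2·e^(−2.2·0.2) = 2.2·e^(−0.4400) = 1.41688
  L_II = 2.8·e^(−2.8·0.2) = 2.8·e^(−0.5600) = 1.59939
  L_III = 3.1·e^(−3.1·0.2) = 3.1·e^(−0.6200) = 1.66763
Unnormalised posteriors:
  π_I·L_I = 0.25 × 1.41688 = 0.35422
  π_II·L_II = 0.24 × 1.59939 = 0.383852
  π_III·L_III = 0.51 × 1.66763 = 0.85049
Marginal: 0.35422 + 0.383852 + 0.85049 = 1.58856
So the posterior for Subpopulation I is 0.35422 / 1.58856 ≈ 0.2230.

0.2230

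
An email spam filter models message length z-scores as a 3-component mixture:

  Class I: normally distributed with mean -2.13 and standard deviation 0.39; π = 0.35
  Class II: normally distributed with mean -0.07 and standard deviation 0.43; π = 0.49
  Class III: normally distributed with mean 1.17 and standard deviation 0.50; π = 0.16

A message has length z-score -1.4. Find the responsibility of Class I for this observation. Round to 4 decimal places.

By Bayes' theorem, P(k | x) = w_k f_k(x) / Σ_j w_j f_j(x).
Component likelihoods at x = -1.4:
  p_I = (1/(0.39·√(2π)))·exp(−(-1.4−-2.13)²/(2·0.39²)) = 1.022929·exp(-1.75181) = 0.177437
  p_II = (1/(0.43·√(2π)))·exp(−(-1.4−-0.07)²/(2·0.43²)) = 0.927773·exp(-4.78340) = 0.00776317
  p_III = (1/(0.50·√(2π)))·exp(−(-1.4−1.17)²/(2·0.50²)) = 0.797885·exp(-13.20980) = 1.46217e-06
Weight by the priors:
  w_I·p_I = 0.35 × 0.177437 = 0.0621031
  w_II·p_II = 0.49 × 0.00776317 = 0.00380395
  w_III·p_III = 0.16 × 1.46217e-06 = 2.33947e-07
Normaliser: 0.0621031 + 0.00380395 + 2.33947e-07 = 0.0659072
P(Class I | -1.4) = 0.0621031 / 0.0659072 ≈ 0.9423

0.9423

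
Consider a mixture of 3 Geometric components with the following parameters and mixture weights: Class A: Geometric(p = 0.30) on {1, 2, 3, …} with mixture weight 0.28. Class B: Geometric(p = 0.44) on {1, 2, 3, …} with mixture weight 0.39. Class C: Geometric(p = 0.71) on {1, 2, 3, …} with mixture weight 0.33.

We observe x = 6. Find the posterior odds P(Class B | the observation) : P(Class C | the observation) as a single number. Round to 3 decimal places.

The posterior odds equal the prior odds times the likelihood ratio: (w_i/w_j)·(f_i(x)/f_j(x)).
Geometric probabilities:
  L_A = 0.050421
  L_B = 0.0242322
  L_C = 0.00145629
Odds = (0.39/0.33) × (0.0242322/0.00145629) = 1.18182 × 16.6397 ≈ 19.665

19.665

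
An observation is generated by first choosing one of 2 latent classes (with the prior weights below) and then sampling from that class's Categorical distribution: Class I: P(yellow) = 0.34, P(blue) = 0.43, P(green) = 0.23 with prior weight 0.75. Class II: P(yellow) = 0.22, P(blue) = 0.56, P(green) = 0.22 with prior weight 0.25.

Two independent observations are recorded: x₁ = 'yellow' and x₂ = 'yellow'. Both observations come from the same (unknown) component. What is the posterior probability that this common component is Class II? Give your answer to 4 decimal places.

The responsibility of component k is π_k f_k(x) divided by Σ_j π_j f_j(x).
Since both observations come from the same component, the likelihood for component k is f_k(x₁)·f_k(x₂).
  f_I = [P(yellow | comp) = 0.34] × [0.34] = 0.1156
  f_II = [P(yellow | comp) = 0.22] × [0.22] = 0.0484
Prior × likelihood for each component:
  π_I·f_I = 0.75 × 0.1156 = 0.0867
  π_II·f_II = 0.25 × 0.0484 = 0.0121
Marginal: 0.0867 + 0.0121 = 0.0988
So the posterior for Class II is 0.0121 / 0.0988 ≈ 0.1225.

0.1225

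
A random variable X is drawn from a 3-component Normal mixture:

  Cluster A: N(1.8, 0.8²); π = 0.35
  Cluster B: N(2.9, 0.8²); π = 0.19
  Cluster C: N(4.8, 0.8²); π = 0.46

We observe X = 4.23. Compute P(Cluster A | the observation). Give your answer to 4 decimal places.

P(component k | x) = P(Z=k)·f_k(x) / marginal(x), where marginal(x) = Σ_j P(Z=j)·f_j(x).
Normal densities:
  p_A = 0.00494688
  p_B = 0.125212
  p_C = 0.386887
Unnormalised posteriors:
  P(Z=A)·p_A = 0.35 × 0.00494688 = 0.00173141
  P(Z=B)·p_B = 0.19 × 0.125212 = 0.0237903
  P(Z=C)·p_C = 0.46 × 0.386887 = 0.177968
Sum: 0.00173141 + 0.0237903 + 0.177968 = 0.20349
Responsibility of Cluster A: 0.00173141 / 0.20349 ≈ 0.0085

0.0085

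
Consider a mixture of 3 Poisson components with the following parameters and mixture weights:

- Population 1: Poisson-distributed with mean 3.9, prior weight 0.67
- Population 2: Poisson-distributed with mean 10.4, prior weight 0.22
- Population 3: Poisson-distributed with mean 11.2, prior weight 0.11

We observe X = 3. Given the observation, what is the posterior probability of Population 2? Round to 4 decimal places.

Apply Bayes' rule: the posterior for each component is proportional to its prior times its likelihood at x.
Evaluate each component's likelihood at the observed value:
  L_1 = e^(−3.9)·3.9^3/3! = 0.200122
  L_2 = e^(−10.4)·10.4^3/3! = 0.0057054
  L_3 = e^(−11.2)·11.2^3/3! = 0.00320188
Multiply by the mixture weights:
  π_1·L_1 = 0.67 × 0.200122 = 0.134082
  π_2·L_2 = 0.22 × 0.0057054 = 0.00125519
  π_3·L_3 = 0.11 × 0.00320188 = 0.000352206
Evidence: 0.134082 + 0.00125519 + 0.000352206 = 0.135689
P(Population 2 | 3) = 0.00125519 / 0.135689 ≈ 0.0093

0.0093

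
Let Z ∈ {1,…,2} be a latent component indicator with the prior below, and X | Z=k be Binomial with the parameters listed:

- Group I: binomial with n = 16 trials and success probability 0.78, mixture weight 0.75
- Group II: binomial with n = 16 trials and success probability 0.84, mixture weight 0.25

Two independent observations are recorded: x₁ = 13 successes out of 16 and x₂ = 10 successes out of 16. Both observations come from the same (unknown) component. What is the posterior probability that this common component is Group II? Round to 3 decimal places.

Apply Bayes' rule: the posterior for each component is proportional to its prior times its likelihood at x.
Since both observations come from the same component, the likelihood for component k is f_k(x₁)·f_k(x₂).
  f_I = [C(16,13)·0.78^13·0.22^3 = 560·0.0395576·0.010648 = 0.235877] × [0.0756844] = 0.0178522
  f_II = [C(16,13)·0.84^13·0.16^3 = 560·0.103665·0.004096 = 0.237782] × [0.0234983] = 0.00558747
Multiply by the mixture weights:
  P(Z=I)·f_I = 0.75 × 0.0178522 = 0.0133892
  P(Z=II)·f_II = 0.25 × 0.00558747 = 0.00139687
Marginal: 0.0133892 + 0.00139687 = 0.014786
P(Group II | x₁,x₂) ≈ 0.094

0.094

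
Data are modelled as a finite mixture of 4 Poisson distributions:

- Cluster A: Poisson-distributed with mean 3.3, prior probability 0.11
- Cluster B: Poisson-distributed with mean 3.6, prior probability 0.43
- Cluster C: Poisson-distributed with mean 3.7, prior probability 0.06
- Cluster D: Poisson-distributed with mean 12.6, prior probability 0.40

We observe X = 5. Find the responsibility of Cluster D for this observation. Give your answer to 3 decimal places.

0.042

P(component k | x) = w_k·f_k(x) / marginal(x), where marginal(x) = Σ_j w_j·f_j(x).
Component likelihoods at x = 5:
  p_A = e^(−3.3)·3.3^5/5! = 0.120286
  p_B = e^(−3.6)·3.6^5/5! = 0.13768
  p_C = e^(−3.7)·3.7^5/5! = 0.142869
  p_D = e^(−12.6)·12.6^5/5! = 0.00892403
Unnormalised posteriors:
  w_A·p_A = 0.11 × 0.120286 = 0.0132315
  w_B·p_B = 0.43 × 0.13768 = 0.0592024
  w_C·p_C = 0.06 × 0.142869 = 0.00857214
  w_D·p_D = 0.40 × 0.00892403 = 0.00356961
Evidence: 0.0132315 + 0.0592024 + 0.00857214 + 0.00356961 = 0.0845757
P(Cluster D | data) = 0.00356961 / 0.0845757 ≈ 0.042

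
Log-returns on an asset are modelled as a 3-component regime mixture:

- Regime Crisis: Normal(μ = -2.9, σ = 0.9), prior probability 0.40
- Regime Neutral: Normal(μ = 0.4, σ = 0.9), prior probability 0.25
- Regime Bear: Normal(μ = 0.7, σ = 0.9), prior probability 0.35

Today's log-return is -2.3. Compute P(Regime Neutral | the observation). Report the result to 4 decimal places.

0.0086

Apply Bayes' rule: the posterior for each component is proportional to its prior times its likelihood at x.
Normal densities:
  L_Crisis = 0.354942
  L_Neutral = 0.00492428
  L_Bear = 0.00171364
Weight by the priors:
  π_Crisis·L_Crisis = 0.40 × 0.354942 = 0.141977
  π_Neutral·L_Neutral = 0.25 × 0.00492428 = 0.00123107
  π_Bear·L_Bear = 0.35 × 0.00171364 = 0.000599775
Sum: 0.141977 + 0.00123107 + 0.000599775 = 0.143808
P(Regime Neutral | the observation) ≈ 0.0086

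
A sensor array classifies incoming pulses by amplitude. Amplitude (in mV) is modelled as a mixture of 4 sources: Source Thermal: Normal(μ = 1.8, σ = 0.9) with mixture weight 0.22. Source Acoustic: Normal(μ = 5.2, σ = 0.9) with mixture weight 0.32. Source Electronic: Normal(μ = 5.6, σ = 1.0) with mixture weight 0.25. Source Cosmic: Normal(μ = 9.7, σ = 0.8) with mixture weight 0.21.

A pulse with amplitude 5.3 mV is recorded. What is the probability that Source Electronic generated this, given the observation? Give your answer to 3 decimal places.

0.403

By Bayes' theorem, P(k | x) = P(Z=k) f_k(x) / Σ_j P(Z=j) f_j(x).
Component likelihoods at x = 5.3 mV:
  p_Thermal = (1/(0.9·√(2π)))·exp(−(5.3−1.8)²/(2·0.9²)) = 0.443269·exp(-7.56173) = 0.000230489
  p_Acoustic = (1/(0.9·√(2π)))·exp(−(5.3−5.2)²/(2·0.9²)) = 0.443269·exp(-0.00617) = 0.440541
  p_Electronic = (1/(1.0·√(2π)))·exp(−(5.3−5.6)²/(2·1.0²)) = 0.398942·exp(-0.04500) = 0.381388
  p_Cosmic = (1/(0.8·√(2π)))·exp(−(5.3−9.7)²/(2·0.8²)) = 0.498678·exp(-15.12500) = 1.34622e-07
Weight by the priors:
  P(Z=Thermal)·p_Thermal = 0.22 × 0.000230489 = 5.07076e-05
  P(Z=Acoustic)·p_Acoustic = 0.32 × 0.440541 = 0.140973
  P(Z=Electronic)·p_Electronic = 0.25 × 0.381388 = 0.095347
  P(Z=Cosmic)·p_Cosmic = 0.21 × 1.34622e-07 = 2.82706e-08
Evidence: 5.07076e-05 + 0.140973 + 0.095347 + 2.82706e-08 = 0.236371
P(Source Electronic | 5.3 mV) = 0.095347 / 0.236371 ≈ 0.403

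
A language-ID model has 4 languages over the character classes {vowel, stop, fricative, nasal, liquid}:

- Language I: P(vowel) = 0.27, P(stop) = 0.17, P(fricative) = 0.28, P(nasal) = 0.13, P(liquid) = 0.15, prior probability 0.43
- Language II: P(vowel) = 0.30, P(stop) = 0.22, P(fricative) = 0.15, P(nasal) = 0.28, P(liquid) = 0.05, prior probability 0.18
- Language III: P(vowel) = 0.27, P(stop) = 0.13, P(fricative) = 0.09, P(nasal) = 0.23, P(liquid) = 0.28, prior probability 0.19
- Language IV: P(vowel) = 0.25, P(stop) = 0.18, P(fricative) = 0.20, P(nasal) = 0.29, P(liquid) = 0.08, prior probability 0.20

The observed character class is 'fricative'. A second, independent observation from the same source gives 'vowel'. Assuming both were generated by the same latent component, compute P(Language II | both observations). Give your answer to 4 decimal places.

0.1467

P(component k | x) = w_k·f_k(x) / marginal(x), where marginal(x) = Σ_j w_j·f_j(x).
Since both observations come from the same component, the likelihood for component k is f_k(x₁)·f_k(x₂).
  L_I = [0.28] × [0.27] = 0.0756
  L_II = [0.15] × [0.3] = 0.045
  L_III = [0.09] × [0.27] = 0.0243
  L_IV = [0.2] × [0.25] = 0.05
Multiply by the mixture weights:
  w_I·L_I = 0.43 × 0.0756 = 0.032508
  w_II·L_II = 0.18 × 0.045 = 0.0081
  w_III·L_III = 0.19 × 0.0243 = 0.004617
  w_IV·L_IV = 0.20 × 0.05 = 0.01
Denominator: 0.032508 + 0.0081 + 0.004617 + 0.01 = 0.055225
P(Language II | x) ≈ 0.1467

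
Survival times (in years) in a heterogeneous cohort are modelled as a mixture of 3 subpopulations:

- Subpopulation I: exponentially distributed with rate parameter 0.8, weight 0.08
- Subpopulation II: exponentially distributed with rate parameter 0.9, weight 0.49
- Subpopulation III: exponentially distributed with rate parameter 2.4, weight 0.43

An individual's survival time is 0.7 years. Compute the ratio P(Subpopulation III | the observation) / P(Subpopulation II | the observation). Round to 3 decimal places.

0.819

Only the two components matter; the odds are (π_i f_i(x)) / (π_j f_j(x)).
Component likelihoods at x = 0.7 years:
  L_I = 0.8·e^(−0.8·0.7) = 0.8·e^(−0.5600) = 0.456967
  L_II = 0.9·e^(−0.9·0.7) = 0.9·e^(−0.6300) = 0.479333
  L_III = 2.4·e^(−2.4·0.7) = 2.4·e^(−1.6800) = 0.447298
0.192338 / 0.234873 ≈ 0.819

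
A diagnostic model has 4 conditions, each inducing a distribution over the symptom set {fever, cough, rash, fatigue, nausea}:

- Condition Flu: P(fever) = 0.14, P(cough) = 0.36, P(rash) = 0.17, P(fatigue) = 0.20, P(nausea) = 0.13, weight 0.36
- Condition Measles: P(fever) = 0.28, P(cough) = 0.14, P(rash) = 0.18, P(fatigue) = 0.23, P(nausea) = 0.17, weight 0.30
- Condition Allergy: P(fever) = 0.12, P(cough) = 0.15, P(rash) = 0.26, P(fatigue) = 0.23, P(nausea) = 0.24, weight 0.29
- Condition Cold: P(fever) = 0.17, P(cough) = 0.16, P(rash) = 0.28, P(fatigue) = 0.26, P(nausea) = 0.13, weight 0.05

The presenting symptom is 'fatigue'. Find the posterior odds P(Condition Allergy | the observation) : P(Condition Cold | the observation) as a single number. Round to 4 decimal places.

5.1308

Posterior odds = (π_i f_i(x)) / (π_j f_j(x)); the normalising sum cancels.
Categorical probabilities:
  p_Flu = 0.2
  p_Measles = 0.23
  p_Allergy = 0.23
  p_Cold = 0.26
0.0667 / 0.013 ≈ 5.1308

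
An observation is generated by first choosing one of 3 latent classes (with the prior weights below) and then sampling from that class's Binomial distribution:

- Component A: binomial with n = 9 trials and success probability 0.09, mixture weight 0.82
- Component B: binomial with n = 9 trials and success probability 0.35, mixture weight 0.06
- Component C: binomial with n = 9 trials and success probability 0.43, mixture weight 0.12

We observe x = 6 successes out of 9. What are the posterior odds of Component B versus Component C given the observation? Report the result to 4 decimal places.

0.2156

The posterior odds equal the prior odds times the likelihood ratio: (π_i/π_j)·(f_i(x)/f_j(x)).
Component likelihoods at x = 6 successes out of 9:
  L_A = C(9,6)·0.09^6·0.91^3 = 84·5.31441e-07·0.753571 = 3.36402e-05
  L_B = C(9,6)·0.35^6·0.65^3 = 84·0.00183827·0.274625 = 0.042406
  L_C = C(9,6)·0.43^6·0.57^3 = 84·0.00632136·0.185193 = 0.0983365
0.00254436 / 0.0118004 ≈ 0.2156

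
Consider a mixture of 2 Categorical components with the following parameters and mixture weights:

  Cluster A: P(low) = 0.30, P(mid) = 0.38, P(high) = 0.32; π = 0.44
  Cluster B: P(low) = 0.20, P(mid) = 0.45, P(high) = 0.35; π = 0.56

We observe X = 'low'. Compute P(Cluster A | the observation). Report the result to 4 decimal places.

Apply Bayes' rule: the posterior for each component is proportional to its prior times its likelihood at x.
Evaluate each component's likelihood at the observed value:
  f_A = 0.3
  f_B = 0.2
Prior × likelihood for each component:
  π_A·f_A = 0.44 × 0.3 = 0.132
  π_B·f_B = 0.56 × 0.2 = 0.112
Normaliser: 0.132 + 0.112 = 0.244
Responsibility of Cluster A: 0.132 / 0.244 ≈ 0.5410

0.5410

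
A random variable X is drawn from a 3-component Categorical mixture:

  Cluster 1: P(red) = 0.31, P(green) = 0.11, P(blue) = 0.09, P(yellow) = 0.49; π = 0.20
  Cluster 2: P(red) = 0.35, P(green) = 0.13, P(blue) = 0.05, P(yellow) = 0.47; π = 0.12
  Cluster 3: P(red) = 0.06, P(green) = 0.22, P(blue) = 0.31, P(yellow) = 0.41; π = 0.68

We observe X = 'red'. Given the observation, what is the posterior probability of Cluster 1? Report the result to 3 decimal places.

0.428

P(component k | x) = π_k·f_k(x) / marginal(x), where marginal(x) = Σ_j π_j·f_j(x).
Evaluate each component's likelihood at the observed value:
  L_1 = P(red | comp) = 0.31
  L_2 = P(red | comp) = 0.35
  L_3 = P(red | comp) = 0.06
Multiply by the mixture weights:
  π_1·L_1 = 0.20 × 0.31 = 0.062
  π_2·L_2 = 0.12 × 0.35 = 0.042
  π_3·L_3 = 0.68 × 0.06 = 0.0408
Evidence: 0.062 + 0.042 + 0.0408 = 0.1448
P(Cluster 1 | x) ≈ 0.428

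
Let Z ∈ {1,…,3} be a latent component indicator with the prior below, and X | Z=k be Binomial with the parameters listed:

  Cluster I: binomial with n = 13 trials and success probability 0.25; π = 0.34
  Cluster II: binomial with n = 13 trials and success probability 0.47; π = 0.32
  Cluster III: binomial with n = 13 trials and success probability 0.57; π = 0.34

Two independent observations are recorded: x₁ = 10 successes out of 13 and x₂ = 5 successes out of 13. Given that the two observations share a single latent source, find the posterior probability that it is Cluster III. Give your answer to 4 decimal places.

0.6571

P(component k | x) = P(Z=k)·f_k(x) / marginal(x), where marginal(x) = Σ_j P(Z=j)·f_j(x).
Since both observations come from the same component, the likelihood for component k is f_k(x₁)·f_k(x₂).
  f_I = [C(13,10)·0.25^10·0.75^3 = 286·9.53674e-07·0.421875 = 0.000115067] × [0.125826] = 1.44783e-05
  f_II = [C(13,10)·0.47^10·0.53^3 = 286·0.000525991·0.148877 = 0.0223961] × [0.18377] = 0.00411573
  f_III = [C(13,10)·0.57^10·0.43^3 = 286·0.00362033·0.079507 = 0.0823228] × [0.0905108] = 0.0074511
Multiply by the mixture weights:
  P(Z=I)·f_I = 0.34 × 1.44783e-05 = 4.92263e-06
  P(Z=II)·f_II = 0.32 × 0.00411573 = 0.00131703
  P(Z=III)·f_III = 0.34 × 0.0074511 = 0.00253337
Sum: 4.92263e-06 + 0.00131703 + 0.00253337 = 0.00385533
P(Cluster III | x₁, x₂) = 0.00253337 / 0.00385533 ≈ 0.6571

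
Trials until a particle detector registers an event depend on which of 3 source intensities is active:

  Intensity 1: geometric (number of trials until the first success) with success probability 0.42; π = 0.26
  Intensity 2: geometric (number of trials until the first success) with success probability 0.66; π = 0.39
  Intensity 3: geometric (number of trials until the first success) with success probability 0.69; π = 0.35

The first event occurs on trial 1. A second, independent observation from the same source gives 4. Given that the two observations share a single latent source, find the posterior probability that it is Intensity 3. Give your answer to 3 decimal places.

By Bayes' theorem, P(k | x) = π_k f_k(x) / Σ_j π_j f_j(x).
Since both observations come from the same component, the likelihood for component k is f_k(x₁)·f_k(x₂).
  f_1 = [0.42] × [0.081947] = 0.0344178
  f_2 = [0.66] × [0.0259406] = 0.0171208
  f_3 = [0.69] × [0.0205558] = 0.0141835
Weight by the priors:
  π_1·f_1 = 0.26 × 0.0344178 = 0.00894862
  π_2·f_2 = 0.39 × 0.0171208 = 0.00667712
  π_3·f_3 = 0.35 × 0.0141835 = 0.00496422
Evidence: 0.00894862 + 0.00667712 + 0.00496422 = 0.02059
P(Intensity 3 | x₁, x₂) ≈ 0.241

0.241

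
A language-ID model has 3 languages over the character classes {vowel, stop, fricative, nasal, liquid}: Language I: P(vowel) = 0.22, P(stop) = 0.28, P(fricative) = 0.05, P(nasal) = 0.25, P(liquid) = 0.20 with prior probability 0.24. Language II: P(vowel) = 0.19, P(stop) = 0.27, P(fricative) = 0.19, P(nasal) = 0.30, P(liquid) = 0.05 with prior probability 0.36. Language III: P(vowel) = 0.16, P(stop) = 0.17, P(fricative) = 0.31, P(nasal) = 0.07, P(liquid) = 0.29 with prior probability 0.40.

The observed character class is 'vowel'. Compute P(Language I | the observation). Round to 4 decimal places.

The responsibility of component k is w_k f_k(x) divided by Σ_j w_j f_j(x).
Component likelihoods at x = 'vowel':
  L_I = P(vowel | comp) = 0.22
  L_II = P(vowel | comp) = 0.19
  L_III = P(vowel | comp) = 0.16
Weight by the priors:
  w_I·L_I = 0.24 × 0.22 = 0.0528
  w_II·L_II = 0.36 × 0.19 = 0.0684
  w_III·L_III = 0.40 × 0.16 = 0.064
Sum: 0.0528 + 0.0684 + 0.064 = 0.1852
Responsibility of Language I: 0.0528 / 0.1852 ≈ 0.2851

0.2851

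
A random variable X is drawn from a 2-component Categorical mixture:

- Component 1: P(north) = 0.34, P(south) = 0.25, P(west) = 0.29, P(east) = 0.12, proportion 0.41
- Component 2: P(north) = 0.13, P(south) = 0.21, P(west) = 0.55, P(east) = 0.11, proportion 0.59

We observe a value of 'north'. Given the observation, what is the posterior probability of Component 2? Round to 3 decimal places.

P(component k | x) = π_k·f_k(x) / marginal(x), where marginal(x) = Σ_j π_j·f_j(x).
Categorical probabilities:
  L_1 = P(north | comp) = 0.34
  L_2 = P(north | comp) = 0.13
Multiply by the mixture weights:
  π_1·L_1 = 0.41 × 0.34 = 0.1394
  π_2·L_2 = 0.59 × 0.13 = 0.0767
Evidence: 0.1394 + 0.0767 = 0.2161
P(Component 2 | data) = 0.0767 / 0.2161 ≈ 0.355

0.355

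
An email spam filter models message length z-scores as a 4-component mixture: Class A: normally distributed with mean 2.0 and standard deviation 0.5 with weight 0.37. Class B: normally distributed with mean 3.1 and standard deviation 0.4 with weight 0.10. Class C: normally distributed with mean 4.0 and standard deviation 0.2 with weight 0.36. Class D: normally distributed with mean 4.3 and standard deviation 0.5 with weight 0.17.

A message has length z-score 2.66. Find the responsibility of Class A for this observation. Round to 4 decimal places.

0.6916

Apply Bayes' rule: the posterior for each component is proportional to its prior times its likelihood at x.
Evaluate each component's likelihood at the observed value:
  L_A = (1/(0.5·√(2π)))·exp(−(2.66−2.0)²/(2·0.5²)) = 0.797885·exp(-0.87120) = 0.333874
  L_B = (1/(0.4·√(2π)))·exp(−(2.66−3.1)²/(2·0.4²)) = 0.997356·exp(-0.60500) = 0.54463
  L_C = (1/(0.2·√(2π)))·exp(−(2.66−4.0)²/(2·0.2²)) = 1.994711·exp(-22.44500) = 3.56566e-10
  L_D = (1/(0.5·√(2π)))·exp(−(2.66−4.3)²/(2·0.5²)) = 0.797885·exp(-5.37920) = 0.00367945
Weight by the priors:
  π_A·L_A = 0.37 × 0.333874 = 0.123533
  π_B·L_B = 0.10 × 0.54463 = 0.054463
  π_C·L_C = 0.36 × 3.56566e-10 = 1.28364e-10
  π_D·L_D = 0.17 × 0.00367945 = 0.000625507
Normaliser: 0.123533 + 0.054463 + 1.28364e-10 + 0.000625507 = 0.178622
Responsibility of Class A: 0.123533 / 0.178622 ≈ 0.6916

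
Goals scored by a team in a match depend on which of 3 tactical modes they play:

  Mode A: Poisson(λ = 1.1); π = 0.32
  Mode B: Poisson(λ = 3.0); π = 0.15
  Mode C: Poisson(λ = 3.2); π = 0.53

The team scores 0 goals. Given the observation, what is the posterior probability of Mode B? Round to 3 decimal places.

Apply Bayes' rule: the posterior for each component is proportional to its prior times its likelihood at x.
Component likelihoods at x = 0 goals:
  L_A = e^(−1.1)·1.1^0/0! = 0.332871
  L_B = e^(−3.0)·3.0^0/0! = 0.0497871
  L_C = e^(−3.2)·3.2^0/0! = 0.0407622
Multiply by the mixture weights:
  P(Z=A)·L_A = 0.32 × 0.332871 = 0.106519
  P(Z=B)·L_B = 0.15 × 0.0497871 = 0.00746806
  P(Z=C)·L_C = 0.53 × 0.0407622 = 0.021604
Normaliser: 0.106519 + 0.00746806 + 0.021604 = 0.135591
So the posterior for Mode B is 0.00746806 / 0.135591 ≈ 0.055.

0.055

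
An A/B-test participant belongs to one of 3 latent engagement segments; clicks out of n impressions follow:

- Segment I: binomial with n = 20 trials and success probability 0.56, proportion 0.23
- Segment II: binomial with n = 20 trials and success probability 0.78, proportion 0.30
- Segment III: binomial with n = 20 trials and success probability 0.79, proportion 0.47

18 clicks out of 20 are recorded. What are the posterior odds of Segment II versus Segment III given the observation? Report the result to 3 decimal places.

Only the two components matter; the odds are (w_i f_i(x)) / (w_j f_j(x)).
Component likelihoods at x = 18 clicks out of 20:
  L_I = 0.00107905
  L_II = 0.105027
  L_III = 0.120359
Odds = (0.30/0.47) × (0.105027/0.120359) = 0.638298 × 0.872614 ≈ 0.557

0.557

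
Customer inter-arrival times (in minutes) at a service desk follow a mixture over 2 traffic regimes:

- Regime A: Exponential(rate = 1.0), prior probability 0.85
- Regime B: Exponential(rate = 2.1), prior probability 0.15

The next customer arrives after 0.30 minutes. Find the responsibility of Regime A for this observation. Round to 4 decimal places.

P(component k | x) = w_k·f_k(x) / marginal(x), where marginal(x) = Σ_j w_j·f_j(x).
Exponential densities:
  L_A = 0.740818
  L_B = 1.11844
Multiply by the mixture weights:
  w_A·L_A = 0.85 × 0.740818 = 0.629695
  w_B·L_B = 0.15 × 1.11844 = 0.167766
Normaliser: 0.629695 + 0.167766 = 0.797462
P(Regime A | x) = 0.629695 / 0.797462 ≈ 0.7896

0.7896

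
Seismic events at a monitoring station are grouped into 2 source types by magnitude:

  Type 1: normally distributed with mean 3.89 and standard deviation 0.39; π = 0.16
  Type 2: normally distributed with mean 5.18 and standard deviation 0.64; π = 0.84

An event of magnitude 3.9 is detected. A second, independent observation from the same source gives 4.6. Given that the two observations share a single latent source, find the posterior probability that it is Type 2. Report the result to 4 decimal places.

P(component k | x) = w_k·f_k(x) / marginal(x), where marginal(x) = Σ_j w_j·f_j(x).
Since both observations come from the same component, the likelihood for component k is f_k(x₁)·f_k(x₂).
  f_1 = [(1/(0.39·√(2π)))·exp(−(3.9−3.89)²/(2·0.39²)) = 1.022929·exp(-0.00033) = 1.02259] × [0.195057] = 0.199464
  f_2 = [(1/(0.64·√(2π)))·exp(−(3.9−5.18)²/(2·0.64²)) = 0.623347·exp(-2.00000) = 0.0843609] × [0.413418] = 0.0348763
Prior × likelihood for each component:
  w_1·f_1 = 0.16 × 0.199464 = 0.0319142
  w_2·f_2 = 0.84 × 0.0348763 = 0.0292961
Marginal: 0.0319142 + 0.0292961 = 0.0612103
P(Type 2 | data) ≈ 0.4786

0.4786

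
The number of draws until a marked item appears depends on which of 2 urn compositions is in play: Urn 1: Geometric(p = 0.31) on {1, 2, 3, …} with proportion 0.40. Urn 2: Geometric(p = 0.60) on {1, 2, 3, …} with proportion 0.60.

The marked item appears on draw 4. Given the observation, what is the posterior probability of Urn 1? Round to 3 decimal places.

Apply Bayes' rule: the posterior for each component is proportional to its prior times its likelihood at x.
Evaluate each component's likelihood at the observed value:
  f_1 = 0.31·(1−0.31)^3 = 0.31·0.328509 = 0.101838
  f_2 = 0.60·(1−0.60)^3 = 0.60·0.064 = 0.0384
Prior × likelihood for each component:
  π_1·f_1 = 0.40 × 0.101838 = 0.0407351
  π_2·f_2 = 0.60 × 0.0384 = 0.02304
Sum: 0.0407351 + 0.02304 = 0.0637751
P(Urn 1 | 4) = 0.0407351 / 0.0637751 ≈ 0.639

0.639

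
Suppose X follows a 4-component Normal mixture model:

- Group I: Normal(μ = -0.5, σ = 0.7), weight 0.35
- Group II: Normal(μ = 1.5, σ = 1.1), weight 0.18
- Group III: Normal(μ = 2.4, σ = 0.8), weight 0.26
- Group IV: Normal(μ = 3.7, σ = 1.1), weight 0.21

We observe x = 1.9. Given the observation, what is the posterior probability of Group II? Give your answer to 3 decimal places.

0.325

By Bayes' theorem, P(k | x) = π_k f_k(x) / Σ_j π_j f_j(x).
Component likelihoods at x = 1.9:
  f_I = (1/(0.7·√(2π)))·exp(−(1.9−-0.5)²/(2·0.7²)) = 0.569918·exp(-5.87755) = 0.0015967
  f_II = (1/(1.1·√(2π)))·exp(−(1.9−1.5)²/(2·1.1²)) = 0.362675·exp(-0.06612) = 0.339472
  f_III = (1/(0.8·√(2π)))·exp(−(1.9−2.4)²/(2·0.8²)) = 0.498678·exp(-0.19531) = 0.410201
  f_IV = (1/(1.1·√(2π)))·exp(−(1.9−3.7)²/(2·1.1²)) = 0.362675·exp(-1.33884) = 0.0950748
Prior × likelihood for each component:
  π_I·f_I = 0.35 × 0.0015967 = 0.000558846
  π_II·f_II = 0.18 × 0.339472 = 0.0611049
  π_III·f_III = 0.26 × 0.410201 = 0.106652
  π_IV·f_IV = 0.21 × 0.0950748 = 0.0199657
Marginal: 0.000558846 + 0.0611049 + 0.106652 + 0.0199657 = 0.188282
P(Group II | the observation) = 0.0611049 / 0.188282 ≈ 0.325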